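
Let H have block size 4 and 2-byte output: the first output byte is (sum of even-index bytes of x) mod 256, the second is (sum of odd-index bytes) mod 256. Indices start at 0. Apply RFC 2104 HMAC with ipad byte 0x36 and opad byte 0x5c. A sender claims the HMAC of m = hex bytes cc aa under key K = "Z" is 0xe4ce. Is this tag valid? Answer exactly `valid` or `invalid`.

Key "Z" = 5a is 1 byte ≤ B = 4; zero-pad to 4 bytes: K' = 5a 00 00 00.
K' ⊕ ipad = 6c 36 36 36; K' ⊕ opad = 06 5c 5c 5c.
Inner hash: even-index sum = 366 mod 256 = 110; odd-index sum = 278 mod 256 = 22 → 6e 16.
Outer hash (recomputed tag): even-index sum = 208 mod 256 = 208; odd-index sum = 206 mod 256 = 206 → d0 ce.
Recomputed tag = d0ce; claimed = e4ce → mismatch.

invalid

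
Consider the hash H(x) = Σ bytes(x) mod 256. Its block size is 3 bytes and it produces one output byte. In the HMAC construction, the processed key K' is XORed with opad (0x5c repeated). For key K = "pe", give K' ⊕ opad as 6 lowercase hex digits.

2c395c

Key "pe" = 70 65 is 2 bytes ≤ B = 3; zero-pad to 3 bytes: K' = 70 65 00.
XOR each byte with 0x5c: 70⊕5c=2c, 65⊕5c=39, 00⊕5c=5c.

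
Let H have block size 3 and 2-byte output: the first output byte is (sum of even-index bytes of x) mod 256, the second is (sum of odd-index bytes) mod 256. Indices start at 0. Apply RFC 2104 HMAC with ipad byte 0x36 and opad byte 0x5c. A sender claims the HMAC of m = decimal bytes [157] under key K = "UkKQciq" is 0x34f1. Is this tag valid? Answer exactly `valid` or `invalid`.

valid

Key "UkKQciq" = 55 6b 4b 51 63 69 71 is 7 bytes > B = 3, so hash it first: H(key) = 74 25, then zero-pad to 3 bytes: K' = 74 25 00.
K' ⊕ ipad = 42 13 36; K' ⊕ opad = 28 79 5c.
Inner hash: even-index sum = 120 mod 256 = 120; odd-index sum = 176 mod 256 = 176 → 78 b0.
Outer hash (recomputed tag): even-index sum = 308 mod 256 = 52; odd-index sum = 241 mod 256 = 241 → 34 f1.
Recomputed tag = 34f1; claimed = 34f1 → match.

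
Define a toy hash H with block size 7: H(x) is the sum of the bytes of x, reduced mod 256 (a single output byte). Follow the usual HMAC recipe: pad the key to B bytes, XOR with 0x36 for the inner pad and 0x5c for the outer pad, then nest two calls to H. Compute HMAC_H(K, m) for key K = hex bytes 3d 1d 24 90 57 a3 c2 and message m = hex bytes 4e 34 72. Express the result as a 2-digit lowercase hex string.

Key hex bytes 3d 1d 24 90 57 a3 c2 is exactly B = 7 bytes: K' = 3d 1d 24 90 57 a3 c2.
K' ⊕ ipad = 0b 2b 12 a6 61 95 f4.  K' ⊕ opad = 61 41 78 cc 0b ff 9e.
Inner input = (K'⊕ipad) ∥ m = 0b 2b 12 a6 61 95 f4 ∥ 4e 34 72.
Inner hash: sum = 11+43+18+166+97+149+244+78+52+114 = 972; mod 256 = 204 → cc.
Outer input = (K'⊕opad) ∥ inner = 61 41 78 cc 0b ff 9e ∥ cc.
Outer hash (tag): sum = 97+65+120+204+11+255+158+204 = 1114; mod 256 = 90 → 5a.

5a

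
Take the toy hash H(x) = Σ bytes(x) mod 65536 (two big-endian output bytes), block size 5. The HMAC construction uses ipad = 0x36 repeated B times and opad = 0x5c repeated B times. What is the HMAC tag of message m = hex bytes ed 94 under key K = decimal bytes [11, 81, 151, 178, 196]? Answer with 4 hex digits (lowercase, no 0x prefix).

Key decimal bytes [11, 81, 151, 178, 196] = 0b 51 97 b2 c4 is exactly B = 5 bytes: K' = 0b 51 97 b2 c4.
K' ⊕ ipad = 3d 67 a1 84 f2.  K' ⊕ opad = 57 0d cb ee 98.
Inner input = (K'⊕ipad) ∥ m = 3d 67 a1 84 f2 ∥ ed 94.
Inner hash: sum = 61+103+161+132+242+237+148 = 1084 → 04 3c.
Outer input = (K'⊕opad) ∥ inner = 57 0d cb ee 98 ∥ 04 3c.
Outer hash (tag): sum = 87+13+203+238+152+4+60 = 757 → 02 f5.

02f5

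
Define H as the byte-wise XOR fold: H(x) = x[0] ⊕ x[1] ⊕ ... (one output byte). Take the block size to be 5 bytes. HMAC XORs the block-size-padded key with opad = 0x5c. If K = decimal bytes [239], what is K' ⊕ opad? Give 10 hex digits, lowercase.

b35c5c5c5c

Key decimal bytes [239] = ef is 1 byte ≤ B = 5; zero-pad to 5 bytes: K' = ef 00 00 00 00.
XOR each byte with 0x5c: ef⊕5c=b3, 00⊕5c=5c, 00⊕5c=5c, 00⊕5c=5c, 00⊕5c=5c.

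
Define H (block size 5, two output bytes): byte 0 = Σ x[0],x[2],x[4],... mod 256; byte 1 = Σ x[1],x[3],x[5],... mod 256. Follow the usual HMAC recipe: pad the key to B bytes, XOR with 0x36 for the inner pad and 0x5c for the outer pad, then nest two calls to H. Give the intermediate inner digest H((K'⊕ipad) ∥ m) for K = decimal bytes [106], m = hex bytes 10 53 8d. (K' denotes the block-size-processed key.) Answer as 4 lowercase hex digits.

1b09

Key decimal bytes [106] = 6a is 1 byte ≤ B = 5; zero-pad to 5 bytes: K' = 6a 00 00 00 00.
K' ⊕ ipad = 5c 36 36 36 36.
Inner input = 5c 36 36 36 36 ∥ 10 53 8d.
Inner hash: even-index sum = 283 mod 256 = 27; odd-index sum = 265 mod 256 = 9 → 1b 09.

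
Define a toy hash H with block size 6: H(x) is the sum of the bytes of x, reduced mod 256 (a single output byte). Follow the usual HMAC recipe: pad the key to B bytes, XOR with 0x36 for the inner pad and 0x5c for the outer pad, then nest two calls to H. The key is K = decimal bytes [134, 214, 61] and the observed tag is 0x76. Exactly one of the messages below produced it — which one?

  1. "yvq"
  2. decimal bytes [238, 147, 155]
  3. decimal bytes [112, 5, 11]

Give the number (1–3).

Key decimal bytes [134, 214, 61] = 86 d6 3d is 3 bytes ≤ B = 6; zero-pad to 6 bytes: K' = 86 d6 3d 00 00 00.
K' ⊕ ipad = b0 e0 0b 36 36 36; K' ⊕ opad = da 8a 61 5c 5c 5c.
m1: inner = H(b0 e0 0b 36 36 36 79 76 71) = 9d; tag = H(da 8a 61 5c 5c 5c 9d) = 76 ← matches
m2: inner = H(b0 e0 0b 36 36 36 ee 93 9b) = 59; tag = H(da 8a 61 5c 5c 5c 59) = 32
m3: inner = H(b0 e0 0b 36 36 36 70 05 0b) = bd; tag = H(da 8a 61 5c 5c 5c bd) = 96

1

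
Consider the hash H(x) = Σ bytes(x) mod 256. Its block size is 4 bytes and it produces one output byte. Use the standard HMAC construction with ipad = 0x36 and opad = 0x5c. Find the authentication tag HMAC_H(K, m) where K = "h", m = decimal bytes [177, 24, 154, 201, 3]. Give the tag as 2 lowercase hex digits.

Key "h" = 68 is 1 byte ≤ B = 4; zero-pad to 4 bytes: K' = 68 00 00 00.
K' ⊕ ipad = 5e 36 36 36.  K' ⊕ opad = 34 5c 5c 5c.
Inner input = (K'⊕ipad) ∥ m = 5e 36 36 36 ∥ b1 18 9a c9 03.
Inner hash: sum = 94+54+54+54+177+24+154+201+3 = 815; mod 256 = 47 → 2f.
Outer input = (K'⊕opad) ∥ inner = 34 5c 5c 5c ∥ 2f.
Outer hash (tag): sum = 52+92+92+92+47 = 375; mod 256 = 119 → 77.

77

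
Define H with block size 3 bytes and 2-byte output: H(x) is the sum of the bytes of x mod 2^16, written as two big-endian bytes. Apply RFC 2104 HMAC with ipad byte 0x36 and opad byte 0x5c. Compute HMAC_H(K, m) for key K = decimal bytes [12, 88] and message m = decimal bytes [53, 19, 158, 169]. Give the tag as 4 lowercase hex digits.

Key decimal bytes [12, 88] = 0c 58 is 2 bytes ≤ B = 3; zero-pad to 3 bytes: K' = 0c 58 00.
K' ⊕ ipad = 3a 6e 36.  K' ⊕ opad = 50 04 5c.
Inner input = (K'⊕ipad) ∥ m = 3a 6e 36 ∥ 35 13 9e a9.
Inner hash: sum = 58+110+54+53+19+158+169 = 621 → 02 6d.
Outer input = (K'⊕opad) ∥ inner = 50 04 5c ∥ 02 6d.
Outer hash (tag): sum = 80+4+92+2+109 = 287 → 01 1f.

011f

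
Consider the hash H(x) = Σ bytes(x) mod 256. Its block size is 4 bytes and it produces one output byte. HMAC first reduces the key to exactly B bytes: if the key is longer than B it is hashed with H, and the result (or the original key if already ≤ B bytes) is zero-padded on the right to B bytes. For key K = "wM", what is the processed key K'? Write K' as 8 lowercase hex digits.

774d0000

Key "wM" = 77 4d is 2 bytes ≤ B = 4; zero-pad to 4 bytes: K' = 77 4d 00 00.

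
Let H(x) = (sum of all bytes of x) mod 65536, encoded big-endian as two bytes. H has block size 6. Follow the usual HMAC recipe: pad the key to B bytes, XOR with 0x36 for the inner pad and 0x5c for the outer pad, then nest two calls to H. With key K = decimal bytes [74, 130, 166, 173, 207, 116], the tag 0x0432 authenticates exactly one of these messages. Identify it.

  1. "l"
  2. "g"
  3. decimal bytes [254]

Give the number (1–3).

Key decimal bytes [74, 130, 166, 173, 207, 116] = 4a 82 a6 ad cf 74 is exactly B = 6 bytes: K' = 4a 82 a6 ad cf 74.
K' ⊕ ipad = 7c b4 90 9b f9 42; K' ⊕ opad = 16 de fa f1 93 28.
m1: inner = H(7c b4 90 9b f9 42 6c) = 04 02; tag = H(16 de fa f1 93 28 04 02) = 03a0
m2: inner = H(7c b4 90 9b f9 42 67) = 03 fd; tag = H(16 de fa f1 93 28 03 fd) = 049a
m3: inner = H(7c b4 90 9b f9 42 fe) = 04 94; tag = H(16 de fa f1 93 28 04 94) = 0432 ← matches

3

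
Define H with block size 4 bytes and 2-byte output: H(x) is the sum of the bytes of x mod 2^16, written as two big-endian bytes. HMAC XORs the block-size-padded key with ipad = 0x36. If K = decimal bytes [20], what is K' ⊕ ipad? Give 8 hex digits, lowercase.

Key decimal bytes [20] = 14 is 1 byte ≤ B = 4; zero-pad to 4 bytes: K' = 14 00 00 00.
XOR each byte with 0x36: 14⊕36=22, 00⊕36=36, 00⊕36=36, 00⊕36=36.

22363636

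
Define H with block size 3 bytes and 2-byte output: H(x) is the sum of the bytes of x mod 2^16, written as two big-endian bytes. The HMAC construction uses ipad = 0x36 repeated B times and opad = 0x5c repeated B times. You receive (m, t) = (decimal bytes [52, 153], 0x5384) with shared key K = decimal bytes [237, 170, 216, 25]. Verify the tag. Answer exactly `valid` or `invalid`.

invalid

Key decimal bytes [237, 170, 216, 25] = ed aa d8 19 is 4 bytes > B = 3, so hash it first: H(key) = 02 88, then zero-pad to 3 bytes: K' = 02 88 00.
K' ⊕ ipad = 34 be 36; K' ⊕ opad = 5e d4 5c.
Inner hash: sum = 52+190+54+52+153 = 501 → 01 f5.
Outer hash (recomputed tag): sum = 94+212+92+1+245 = 644 → 02 84.
Recomputed tag = 0284; claimed = 5384 → mismatch.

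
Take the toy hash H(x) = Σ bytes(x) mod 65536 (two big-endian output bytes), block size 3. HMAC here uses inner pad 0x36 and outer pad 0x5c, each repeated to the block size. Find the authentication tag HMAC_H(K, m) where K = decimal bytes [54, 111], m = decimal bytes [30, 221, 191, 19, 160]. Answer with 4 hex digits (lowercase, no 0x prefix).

Key decimal bytes [54, 111] = 36 6f is 2 bytes ≤ B = 3; zero-pad to 3 bytes: K' = 36 6f 00.
K' ⊕ ipad = 00 59 36.  K' ⊕ opad = 6a 33 5c.
Inner input = (K'⊕ipad) ∥ m = 00 59 36 ∥ 1e dd bf 13 a0.
Inner hash: sum = 0+89+54+30+221+191+19+160 = 764 → 02 fc.
Outer input = (K'⊕opad) ∥ inner = 6a 33 5c ∥ 02 fc.
Outer hash (tag): sum = 106+51+92+2+252 = 503 → 01 f7.

01f7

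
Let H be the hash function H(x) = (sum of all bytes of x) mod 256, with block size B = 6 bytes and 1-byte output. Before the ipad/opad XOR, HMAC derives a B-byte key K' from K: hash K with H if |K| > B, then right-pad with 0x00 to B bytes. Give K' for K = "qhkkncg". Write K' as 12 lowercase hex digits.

|K| = 7 > B = 6, so first hash the key.
H(K): sum = 113+104+107+107+110+99+103 = 743; mod 256 = 231 → e7.
Zero-pad H(K) = e7 to 6 bytes: K' = e7 00 00 00 00 00.

e70000000000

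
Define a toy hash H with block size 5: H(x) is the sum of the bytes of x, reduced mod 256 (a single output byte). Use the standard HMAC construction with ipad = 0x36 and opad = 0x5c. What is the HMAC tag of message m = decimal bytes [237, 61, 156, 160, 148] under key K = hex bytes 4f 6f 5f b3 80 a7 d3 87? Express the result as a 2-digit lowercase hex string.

Key hex bytes 4f 6f 5f b3 80 a7 d3 87 is 8 bytes > B = 5, so hash it first: H(key) = 51, then zero-pad to 5 bytes: K' = 51 00 00 00 00.
K' ⊕ ipad = 67 36 36 36 36.  K' ⊕ opad = 0d 5c 5c 5c 5c.
Inner input = (K'⊕ipad) ∥ m = 67 36 36 36 36 ∥ ed 3d 9c a0 94.
Inner hash: sum = 103+54+54+54+54+237+61+156+160+148 = 1081; mod 256 = 57 → 39.
Outer input = (K'⊕opad) ∥ inner = 0d 5c 5c 5c 5c ∥ 39.
Outer hash (tag): sum = 13+92+92+92+92+57 = 438; mod 256 = 182 → b6.

b6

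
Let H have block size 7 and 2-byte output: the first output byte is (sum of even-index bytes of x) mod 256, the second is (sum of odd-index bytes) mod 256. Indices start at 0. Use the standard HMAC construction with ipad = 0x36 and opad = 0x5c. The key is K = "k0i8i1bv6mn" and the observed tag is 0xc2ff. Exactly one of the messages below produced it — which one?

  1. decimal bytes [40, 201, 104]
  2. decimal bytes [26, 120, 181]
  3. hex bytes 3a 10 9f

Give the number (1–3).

Key "k0i8i1bv6mn" = 6b 30 69 38 69 31 62 76 36 6d 6e is 11 bytes > B = 7, so hash it first: H(key) = 43 7c, then zero-pad to 7 bytes: K' = 43 7c 00 00 00 00 00.
K' ⊕ ipad = 75 4a 36 36 36 36 36; K' ⊕ opad = 1f 20 5c 5c 5c 5c 5c.
m1: inner = H(75 4a 36 36 36 36 36 28 c9 68) = e0 46; tag = H(1f 20 5c 5c 5c 5c 5c e0 46) = 79b8
m2: inner = H(75 4a 36 36 36 36 36 1a 78 b5) = 8f 85; tag = H(1f 20 5c 5c 5c 5c 5c 8f 85) = b867
m3: inner = H(75 4a 36 36 36 36 36 3a 10 9f) = 27 8f; tag = H(1f 20 5c 5c 5c 5c 5c 27 8f) = c2ff ← matches

3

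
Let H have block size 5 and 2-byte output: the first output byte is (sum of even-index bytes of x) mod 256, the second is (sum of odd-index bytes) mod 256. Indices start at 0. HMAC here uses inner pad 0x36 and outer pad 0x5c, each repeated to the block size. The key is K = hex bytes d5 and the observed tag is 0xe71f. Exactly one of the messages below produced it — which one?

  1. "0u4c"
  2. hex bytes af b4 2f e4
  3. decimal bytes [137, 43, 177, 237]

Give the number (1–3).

3

Key hex bytes d5 is 1 byte ≤ B = 5; zero-pad to 5 bytes: K' = d5 00 00 00 00.
K' ⊕ ipad = e3 36 36 36 36; K' ⊕ opad = 89 5c 5c 5c 5c.
m1: inner = H(e3 36 36 36 36 30 75 34 63) = 27 d0; tag = H(89 5c 5c 5c 5c 27 d0) = 11df
m2: inner = H(e3 36 36 36 36 af b4 2f e4) = e7 4a; tag = H(89 5c 5c 5c 5c e7 4a) = 8b9f
m3: inner = H(e3 36 36 36 36 89 2b b1 ed) = 67 a6; tag = H(89 5c 5c 5c 5c 67 a6) = e71f ← matches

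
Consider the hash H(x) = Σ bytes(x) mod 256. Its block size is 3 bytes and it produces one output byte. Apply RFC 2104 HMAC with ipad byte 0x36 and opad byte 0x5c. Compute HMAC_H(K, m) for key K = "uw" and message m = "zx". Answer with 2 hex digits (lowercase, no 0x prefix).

Key "uw" = 75 77 is 2 bytes ≤ B = 3; zero-pad to 3 bytes: K' = 75 77 00.
K' ⊕ ipad = 43 41 36.  K' ⊕ opad = 29 2b 5c.
Inner input = (K'⊕ipad) ∥ m = 43 41 36 ∥ 7a 78.
Inner hash: sum = 67+65+54+122+120 = 428; mod 256 = 172 → ac.
Outer input = (K'⊕opad) ∥ inner = 29 2b 5c ∥ ac.
Outer hash (tag): sum = 41+43+92+172 = 348; mod 256 = 92 → 5c.

5c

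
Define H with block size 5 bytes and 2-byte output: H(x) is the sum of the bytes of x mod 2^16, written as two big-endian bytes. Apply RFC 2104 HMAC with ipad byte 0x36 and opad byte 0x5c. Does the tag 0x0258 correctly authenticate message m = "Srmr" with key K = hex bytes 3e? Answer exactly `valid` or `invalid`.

Key hex bytes 3e is 1 byte ≤ B = 5; zero-pad to 5 bytes: K' = 3e 00 00 00 00.
K' ⊕ ipad = 08 36 36 36 36; K' ⊕ opad = 62 5c 5c 5c 5c.
Inner hash: sum = 8+54+54+54+54+83+114+109+114 = 644 → 02 84.
Outer hash (recomputed tag): sum = 98+92+92+92+92+2+132 = 600 → 02 58.
Recomputed tag = 0258; claimed = 0258 → match.

valid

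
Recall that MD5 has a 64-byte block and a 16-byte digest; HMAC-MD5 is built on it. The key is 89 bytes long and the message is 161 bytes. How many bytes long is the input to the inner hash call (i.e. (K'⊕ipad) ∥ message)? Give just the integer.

225

Key is 89 > 64 bytes, so it is hashed to 16 bytes then zero-padded to 64: |K'| = 64.
Inner input = (K'⊕ipad) ∥ m → 64 + 161 = 225 bytes.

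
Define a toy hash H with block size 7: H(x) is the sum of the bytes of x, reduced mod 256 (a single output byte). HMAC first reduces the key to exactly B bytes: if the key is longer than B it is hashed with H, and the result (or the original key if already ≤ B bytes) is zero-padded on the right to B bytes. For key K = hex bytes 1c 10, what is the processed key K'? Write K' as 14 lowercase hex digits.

Key hex bytes 1c 10 is 2 bytes ≤ B = 7; zero-pad to 7 bytes: K' = 1c 10 00 00 00 00 00.

1c100000000000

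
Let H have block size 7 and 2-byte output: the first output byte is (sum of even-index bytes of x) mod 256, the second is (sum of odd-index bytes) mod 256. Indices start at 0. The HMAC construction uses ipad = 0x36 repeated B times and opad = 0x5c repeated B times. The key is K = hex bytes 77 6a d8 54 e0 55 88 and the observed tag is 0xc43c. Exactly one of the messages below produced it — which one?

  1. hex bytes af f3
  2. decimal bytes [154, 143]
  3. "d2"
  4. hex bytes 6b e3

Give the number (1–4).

3

Key hex bytes 77 6a d8 54 e0 55 88 is exactly B = 7 bytes: K' = 77 6a d8 54 e0 55 88.
K' ⊕ ipad = 41 5c ee 62 d6 63 be; K' ⊕ opad = 2b 36 84 08 bc 09 d4.
m1: inner = H(41 5c ee 62 d6 63 be af f3) = b6 d0; tag = H(2b 36 84 08 bc 09 d4 b6 d0) = 0ffd
m2: inner = H(41 5c ee 62 d6 63 be 9a 8f) = 52 bb; tag = H(2b 36 84 08 bc 09 d4 52 bb) = fa99
m3: inner = H(41 5c ee 62 d6 63 be 64 32) = f5 85; tag = H(2b 36 84 08 bc 09 d4 f5 85) = c43c ← matches
m4: inner = H(41 5c ee 62 d6 63 be 6b e3) = a6 8c; tag = H(2b 36 84 08 bc 09 d4 a6 8c) = cbed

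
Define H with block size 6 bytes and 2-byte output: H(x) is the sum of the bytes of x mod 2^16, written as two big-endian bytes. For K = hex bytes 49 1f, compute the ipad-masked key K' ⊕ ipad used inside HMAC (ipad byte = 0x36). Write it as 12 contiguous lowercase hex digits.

Key hex bytes 49 1f is 2 bytes ≤ B = 6; zero-pad to 6 bytes: K' = 49 1f 00 00 00 00.
XOR each byte with 0x36: 49⊕36=7f, 1f⊕36=29, 00⊕36=36, 00⊕36=36, 00⊕36=36, 00⊕36=36.

7f2936363636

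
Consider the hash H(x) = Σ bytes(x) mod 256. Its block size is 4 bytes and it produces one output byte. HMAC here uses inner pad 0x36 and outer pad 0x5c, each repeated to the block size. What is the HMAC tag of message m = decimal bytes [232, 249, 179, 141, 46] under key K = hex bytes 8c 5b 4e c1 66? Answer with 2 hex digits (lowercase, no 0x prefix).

Key hex bytes 8c 5b 4e c1 66 is 5 bytes > B = 4, so hash it first: H(key) = 5c, then zero-pad to 4 bytes: K' = 5c 00 00 00.
K' ⊕ ipad = 6a 36 36 36.  K' ⊕ opad = 00 5c 5c 5c.
Inner input = (K'⊕ipad) ∥ m = 6a 36 36 36 ∥ e8 f9 b3 8d 2e.
Inner hash: sum = 106+54+54+54+232+249+179+141+46 = 1115; mod 256 = 91 → 5b.
Outer input = (K'⊕opad) ∥ inner = 00 5c 5c 5c ∥ 5b.
Outer hash (tag): sum = 0+92+92+92+91 = 367; mod 256 = 111 → 6f.

6f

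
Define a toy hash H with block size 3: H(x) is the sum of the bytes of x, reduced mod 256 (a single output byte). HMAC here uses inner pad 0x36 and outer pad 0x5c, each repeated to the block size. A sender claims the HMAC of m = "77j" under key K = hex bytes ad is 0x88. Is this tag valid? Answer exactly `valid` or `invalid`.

valid

Key hex bytes ad is 1 byte ≤ B = 3; zero-pad to 3 bytes: K' = ad 00 00.
K' ⊕ ipad = 9b 36 36; K' ⊕ opad = f1 5c 5c.
Inner hash: sum = 155+54+54+55+55+106 = 479; mod 256 = 223 → df.
Outer hash (recomputed tag): sum = 241+92+92+223 = 648; mod 256 = 136 → 88.
Recomputed tag = 88; claimed = 88 → match.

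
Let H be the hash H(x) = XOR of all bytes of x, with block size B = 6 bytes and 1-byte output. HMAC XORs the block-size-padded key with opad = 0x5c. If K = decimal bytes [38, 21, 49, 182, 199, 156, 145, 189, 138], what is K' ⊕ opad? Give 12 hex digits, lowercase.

Key decimal bytes [38, 21, 49, 182, 199, 156, 145, 189, 138] = 26 15 31 b6 c7 9c 91 bd 8a is 9 bytes > B = 6, so hash it first: H(key) = 49, then zero-pad to 6 bytes: K' = 49 00 00 00 00 00.
XOR each byte with 0x5c: 49⊕5c=15, 00⊕5c=5c, 00⊕5c=5c, 00⊕5c=5c, 00⊕5c=5c, 00⊕5c=5c.

155c5c5c5c5c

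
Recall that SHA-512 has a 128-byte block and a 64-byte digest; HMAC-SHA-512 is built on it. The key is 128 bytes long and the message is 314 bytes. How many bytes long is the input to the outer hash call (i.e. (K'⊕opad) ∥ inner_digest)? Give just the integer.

192

Key is 128 ≤ 128 bytes, zero-padded: |K'| = 128.
Outer input = (K'⊕opad) ∥ H(inner) → 128 + 64 = 192 bytes.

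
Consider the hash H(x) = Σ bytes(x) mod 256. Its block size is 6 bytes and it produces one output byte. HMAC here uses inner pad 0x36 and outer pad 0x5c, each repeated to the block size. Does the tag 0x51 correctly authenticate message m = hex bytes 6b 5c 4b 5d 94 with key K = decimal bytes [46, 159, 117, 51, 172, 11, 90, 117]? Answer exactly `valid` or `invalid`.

valid

Key decimal bytes [46, 159, 117, 51, 172, 11, 90, 117] = 2e 9f 75 33 ac 0b 5a 75 is 8 bytes > B = 6, so hash it first: H(key) = fb, then zero-pad to 6 bytes: K' = fb 00 00 00 00 00.
K' ⊕ ipad = cd 36 36 36 36 36; K' ⊕ opad = a7 5c 5c 5c 5c 5c.
Inner hash: sum = 205+54+54+54+54+54+107+92+75+93+148 = 990; mod 256 = 222 → de.
Outer hash (recomputed tag): sum = 167+92+92+92+92+92+222 = 849; mod 256 = 81 → 51.
Recomputed tag = 51; claimed = 51 → match.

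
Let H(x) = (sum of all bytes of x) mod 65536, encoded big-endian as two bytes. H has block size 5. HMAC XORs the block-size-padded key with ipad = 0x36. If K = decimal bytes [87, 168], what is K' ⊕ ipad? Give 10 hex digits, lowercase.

619e363636

Key decimal bytes [87, 168] = 57 a8 is 2 bytes ≤ B = 5; zero-pad to 5 bytes: K' = 57 a8 00 00 00.
XOR each byte with 0x36: 57⊕36=61, a8⊕36=9e, 00⊕36=36, 00⊕36=36, 00⊕36=36.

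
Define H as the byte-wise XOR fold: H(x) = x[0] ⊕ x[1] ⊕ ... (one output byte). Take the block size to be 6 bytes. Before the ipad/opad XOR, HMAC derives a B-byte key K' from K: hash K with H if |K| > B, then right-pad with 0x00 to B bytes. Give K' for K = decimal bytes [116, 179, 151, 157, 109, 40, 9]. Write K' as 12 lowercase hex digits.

|K| = 7 > B = 6, so first hash the key.
H(K): XOR 74⊕b3⊕97⊕9d⊕6d⊕28⊕09 = 81.
Zero-pad H(K) = 81 to 6 bytes: K' = 81 00 00 00 00 00.

810000000000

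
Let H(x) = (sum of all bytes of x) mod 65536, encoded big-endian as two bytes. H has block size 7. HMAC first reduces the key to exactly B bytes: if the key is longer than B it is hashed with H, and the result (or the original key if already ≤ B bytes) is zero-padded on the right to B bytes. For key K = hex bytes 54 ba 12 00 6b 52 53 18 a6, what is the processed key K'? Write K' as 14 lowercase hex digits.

02ee0000000000

|K| = 9 > B = 7, so first hash the key.
H(K): sum = 84+186+18+0+107+82+83+24+166 = 750 → 02 ee.
Zero-pad H(K) = 02 ee to 7 bytes: K' = 02 ee 00 00 00 00 00.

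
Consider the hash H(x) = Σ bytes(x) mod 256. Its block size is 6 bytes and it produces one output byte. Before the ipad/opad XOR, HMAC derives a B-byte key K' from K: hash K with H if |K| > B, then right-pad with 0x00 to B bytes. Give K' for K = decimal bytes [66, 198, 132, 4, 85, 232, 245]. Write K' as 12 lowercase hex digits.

c20000000000

|K| = 7 > B = 6, so first hash the key.
H(K): sum = 66+198+132+4+85+232+245 = 962; mod 256 = 194 → c2.
Zero-pad H(K) = c2 to 6 bytes: K' = c2 00 00 00 00 00.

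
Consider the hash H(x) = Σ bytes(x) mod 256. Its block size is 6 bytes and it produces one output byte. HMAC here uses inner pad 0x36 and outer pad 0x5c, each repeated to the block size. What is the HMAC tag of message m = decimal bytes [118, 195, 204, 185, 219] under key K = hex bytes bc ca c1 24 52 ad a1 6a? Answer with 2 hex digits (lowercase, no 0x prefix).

Key hex bytes bc ca c1 24 52 ad a1 6a is 8 bytes > B = 6, so hash it first: H(key) = 75, then zero-pad to 6 bytes: K' = 75 00 00 00 00 00.
K' ⊕ ipad = 43 36 36 36 36 36.  K' ⊕ opad = 29 5c 5c 5c 5c 5c.
Inner input = (K'⊕ipad) ∥ m = 43 36 36 36 36 36 ∥ 76 c3 cc b9 db.
Inner hash: sum = 67+54+54+54+54+54+118+195+204+185+219 = 1258; mod 256 = 234 → ea.
Outer input = (K'⊕opad) ∥ inner = 29 5c 5c 5c 5c 5c ∥ ea.
Outer hash (tag): sum = 41+92+92+92+92+92+234 = 735; mod 256 = 223 → df.

df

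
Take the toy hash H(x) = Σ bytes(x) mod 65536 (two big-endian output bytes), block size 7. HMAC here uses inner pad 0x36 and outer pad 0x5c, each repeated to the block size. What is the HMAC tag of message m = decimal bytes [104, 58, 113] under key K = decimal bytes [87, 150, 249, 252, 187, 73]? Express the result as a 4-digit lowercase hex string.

Key decimal bytes [87, 150, 249, 252, 187, 73] = 57 96 f9 fc bb 49 is 6 bytes ≤ B = 7; zero-pad to 7 bytes: K' = 57 96 f9 fc bb 49 00.
K' ⊕ ipad = 61 a0 cf ca 8d 7f 36.  K' ⊕ opad = 0b ca a5 a0 e7 15 5c.
Inner input = (K'⊕ipad) ∥ m = 61 a0 cf ca 8d 7f 36 ∥ 68 3a 71.
Inner hash: sum = 97+160+207+202+141+127+54+104+58+113 = 1263 → 04 ef.
Outer input = (K'⊕opad) ∥ inner = 0b ca a5 a0 e7 15 5c ∥ 04 ef.
Outer hash (tag): sum = 11+202+165+160+231+21+92+4+239 = 1125 → 04 65.

0465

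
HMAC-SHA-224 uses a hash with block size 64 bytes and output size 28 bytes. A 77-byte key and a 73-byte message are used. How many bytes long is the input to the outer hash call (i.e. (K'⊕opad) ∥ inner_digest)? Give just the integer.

Key is 77 > 64 bytes, so it is hashed to 28 bytes then zero-padded to 64: |K'| = 64.
Outer input = (K'⊕opad) ∥ H(inner) → 64 + 28 = 92 bytes.

92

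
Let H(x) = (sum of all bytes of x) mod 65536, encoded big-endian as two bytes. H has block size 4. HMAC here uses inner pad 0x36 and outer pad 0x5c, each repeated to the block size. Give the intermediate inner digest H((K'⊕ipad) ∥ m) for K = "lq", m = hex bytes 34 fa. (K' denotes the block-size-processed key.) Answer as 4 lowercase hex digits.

Key "lq" = 6c 71 is 2 bytes ≤ B = 4; zero-pad to 4 bytes: K' = 6c 71 00 00.
K' ⊕ ipad = 5a 47 36 36.
Inner input = 5a 47 36 36 ∥ 34 fa.
Inner hash: sum = 90+71+54+54+52+250 = 571 → 02 3b.

023b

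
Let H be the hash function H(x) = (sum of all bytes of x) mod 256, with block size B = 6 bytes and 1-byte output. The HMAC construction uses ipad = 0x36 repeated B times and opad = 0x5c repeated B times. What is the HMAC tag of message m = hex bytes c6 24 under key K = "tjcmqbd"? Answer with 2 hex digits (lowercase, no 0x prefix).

Key "tjcmqbd" = 74 6a 63 6d 71 62 64 is 7 bytes > B = 6, so hash it first: H(key) = e5, then zero-pad to 6 bytes: K' = e5 00 00 00 00 00.
K' ⊕ ipad = d3 36 36 36 36 36.  K' ⊕ opad = b9 5c 5c 5c 5c 5c.
Inner input = (K'⊕ipad) ∥ m = d3 36 36 36 36 36 ∥ c6 24.
Inner hash: sum = 211+54+54+54+54+54+198+36 = 715; mod 256 = 203 → cb.
Outer input = (K'⊕opad) ∥ inner = b9 5c 5c 5c 5c 5c ∥ cb.
Outer hash (tag): sum = 185+92+92+92+92+92+203 = 848; mod 256 = 80 → 50.

50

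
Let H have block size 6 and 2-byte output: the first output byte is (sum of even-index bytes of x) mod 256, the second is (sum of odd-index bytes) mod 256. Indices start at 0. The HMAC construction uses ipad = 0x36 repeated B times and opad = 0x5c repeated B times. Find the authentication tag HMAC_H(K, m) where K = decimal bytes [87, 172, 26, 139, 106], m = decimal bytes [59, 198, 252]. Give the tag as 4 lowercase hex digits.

a776

Key decimal bytes [87, 172, 26, 139, 106] = 57 ac 1a 8b 6a is 5 bytes ≤ B = 6; zero-pad to 6 bytes: K' = 57 ac 1a 8b 6a 00.
K' ⊕ ipad = 61 9a 2c bd 5c 36.  K' ⊕ opad = 0b f0 46 d7 36 5c.
Inner input = (K'⊕ipad) ∥ m = 61 9a 2c bd 5c 36 ∥ 3b c6 fc.
Inner hash: even-index sum = 544 mod 256 = 32; odd-index sum = 595 mod 256 = 83 → 20 53.
Outer input = (K'⊕opad) ∥ inner = 0b f0 46 d7 36 5c ∥ 20 53.
Outer hash (tag): even-index sum = 167 mod 256 = 167; odd-index sum = 630 mod 256 = 118 → a7 76.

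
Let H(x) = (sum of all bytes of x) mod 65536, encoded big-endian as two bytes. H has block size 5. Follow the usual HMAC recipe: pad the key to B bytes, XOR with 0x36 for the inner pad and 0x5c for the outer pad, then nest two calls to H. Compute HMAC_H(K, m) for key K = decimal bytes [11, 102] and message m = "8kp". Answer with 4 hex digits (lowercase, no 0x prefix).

01e9

Key decimal bytes [11, 102] = 0b 66 is 2 bytes ≤ B = 5; zero-pad to 5 bytes: K' = 0b 66 00 00 00.
K' ⊕ ipad = 3d 50 36 36 36.  K' ⊕ opad = 57 3a 5c 5c 5c.
Inner input = (K'⊕ipad) ∥ m = 3d 50 36 36 36 ∥ 38 6b 70.
Inner hash: sum = 61+80+54+54+54+56+107+112 = 578 → 02 42.
Outer input = (K'⊕opad) ∥ inner = 57 3a 5c 5c 5c ∥ 02 42.
Outer hash (tag): sum = 87+58+92+92+92+2+66 = 489 → 01 e9.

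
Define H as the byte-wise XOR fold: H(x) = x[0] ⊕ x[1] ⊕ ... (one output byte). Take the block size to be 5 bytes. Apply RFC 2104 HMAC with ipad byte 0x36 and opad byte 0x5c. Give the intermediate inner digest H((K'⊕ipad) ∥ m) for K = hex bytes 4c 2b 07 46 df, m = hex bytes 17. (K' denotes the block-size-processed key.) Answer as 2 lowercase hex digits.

Key hex bytes 4c 2b 07 46 df is exactly B = 5 bytes: K' = 4c 2b 07 46 df.
K' ⊕ ipad = 7a 1d 31 70 e9.
Inner input = 7a 1d 31 70 e9 ∥ 17.
Inner hash: XOR 7a⊕1d⊕31⊕70⊕e9⊕17 = d8.

d8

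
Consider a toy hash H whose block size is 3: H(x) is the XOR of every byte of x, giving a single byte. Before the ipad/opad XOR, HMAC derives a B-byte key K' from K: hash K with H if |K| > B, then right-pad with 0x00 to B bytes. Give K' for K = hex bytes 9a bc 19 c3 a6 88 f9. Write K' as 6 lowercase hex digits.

|K| = 7 > B = 3, so first hash the key.
H(K): XOR 9a⊕bc⊕19⊕c3⊕a6⊕88⊕f9 = 2b.
Zero-pad H(K) = 2b to 3 bytes: K' = 2b 00 00.

2b0000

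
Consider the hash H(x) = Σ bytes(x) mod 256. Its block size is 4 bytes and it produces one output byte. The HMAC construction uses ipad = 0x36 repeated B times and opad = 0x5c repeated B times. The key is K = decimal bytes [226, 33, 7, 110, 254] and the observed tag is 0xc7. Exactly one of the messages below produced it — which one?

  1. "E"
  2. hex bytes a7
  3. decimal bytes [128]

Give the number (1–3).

2

Key decimal bytes [226, 33, 7, 110, 254] = e2 21 07 6e fe is 5 bytes > B = 4, so hash it first: H(key) = 76, then zero-pad to 4 bytes: K' = 76 00 00 00.
K' ⊕ ipad = 40 36 36 36; K' ⊕ opad = 2a 5c 5c 5c.
m1: inner = H(40 36 36 36 45) = 27; tag = H(2a 5c 5c 5c 27) = 65
m2: inner = H(40 36 36 36 a7) = 89; tag = H(2a 5c 5c 5c 89) = c7 ← matches
m3: inner = H(40 36 36 36 80) = 62; tag = H(2a 5c 5c 5c 62) = a0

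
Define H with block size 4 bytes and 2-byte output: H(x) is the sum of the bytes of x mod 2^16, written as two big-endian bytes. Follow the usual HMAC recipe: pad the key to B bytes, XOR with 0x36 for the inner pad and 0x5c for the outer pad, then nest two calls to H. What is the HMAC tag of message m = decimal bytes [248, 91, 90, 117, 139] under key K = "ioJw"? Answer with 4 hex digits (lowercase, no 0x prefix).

00cf

Key "ioJw" = 69 6f 4a 77 is exactly B = 4 bytes: K' = 69 6f 4a 77.
K' ⊕ ipad = 5f 59 7c 41.  K' ⊕ opad = 35 33 16 2b.
Inner input = (K'⊕ipad) ∥ m = 5f 59 7c 41 ∥ f8 5b 5a 75 8b.
Inner hash: sum = 95+89+124+65+248+91+90+117+139 = 1058 → 04 22.
Outer input = (K'⊕opad) ∥ inner = 35 33 16 2b ∥ 04 22.
Outer hash (tag): sum = 53+51+22+43+4+34 = 207 → 00 cf.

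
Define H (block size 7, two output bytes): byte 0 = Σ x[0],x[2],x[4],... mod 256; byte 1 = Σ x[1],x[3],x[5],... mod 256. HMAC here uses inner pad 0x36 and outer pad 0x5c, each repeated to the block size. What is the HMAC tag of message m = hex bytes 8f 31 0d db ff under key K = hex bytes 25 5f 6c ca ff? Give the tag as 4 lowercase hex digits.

Key hex bytes 25 5f 6c ca ff is 5 bytes ≤ B = 7; zero-pad to 7 bytes: K' = 25 5f 6c ca ff 00 00.
K' ⊕ ipad = 13 69 5a fc c9 36 36.  K' ⊕ opad = 79 03 30 96 a3 5c 5c.
Inner input = (K'⊕ipad) ∥ m = 13 69 5a fc c9 36 36 ∥ 8f 31 0d db ff.
Inner hash: even-index sum = 632 mod 256 = 120; odd-index sum = 822 mod 256 = 54 → 78 36.
Outer input = (K'⊕opad) ∥ inner = 79 03 30 96 a3 5c 5c ∥ 78 36.
Outer hash (tag): even-index sum = 478 mod 256 = 222; odd-index sum = 365 mod 256 = 109 → de 6d.

de6d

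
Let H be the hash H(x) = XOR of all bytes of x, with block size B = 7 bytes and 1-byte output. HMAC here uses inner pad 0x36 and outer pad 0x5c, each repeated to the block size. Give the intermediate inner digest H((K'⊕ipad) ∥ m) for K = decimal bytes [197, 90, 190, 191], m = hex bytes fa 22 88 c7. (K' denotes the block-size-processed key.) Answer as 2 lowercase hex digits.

3f

Key decimal bytes [197, 90, 190, 191] = c5 5a be bf is 4 bytes ≤ B = 7; zero-pad to 7 bytes: K' = c5 5a be bf 00 00 00.
K' ⊕ ipad = f3 6c 88 89 36 36 36.
Inner input = f3 6c 88 89 36 36 36 ∥ fa 22 88 c7.
Inner hash: XOR f3⊕6c⊕88⊕89⊕36⊕36⊕36⊕fa⊕22⊕88⊕c7 = 3f.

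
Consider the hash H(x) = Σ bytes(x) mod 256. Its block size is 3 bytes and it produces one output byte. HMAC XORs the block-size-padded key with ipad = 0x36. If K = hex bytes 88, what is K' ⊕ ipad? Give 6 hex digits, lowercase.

Key hex bytes 88 is 1 byte ≤ B = 3; zero-pad to 3 bytes: K' = 88 00 00.
XOR each byte with 0x36: 88⊕36=be, 00⊕36=36, 00⊕36=36.

be3636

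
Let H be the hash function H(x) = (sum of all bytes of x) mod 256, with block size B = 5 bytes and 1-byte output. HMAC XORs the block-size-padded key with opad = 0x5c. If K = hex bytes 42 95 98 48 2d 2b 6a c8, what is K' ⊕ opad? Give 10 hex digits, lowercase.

Key hex bytes 42 95 98 48 2d 2b 6a c8 is 8 bytes > B = 5, so hash it first: H(key) = 41, then zero-pad to 5 bytes: K' = 41 00 00 00 00.
XOR each byte with 0x5c: 41⊕5c=1d, 00⊕5c=5c, 00⊕5c=5c, 00⊕5c=5c, 00⊕5c=5c.

1d5c5c5c5c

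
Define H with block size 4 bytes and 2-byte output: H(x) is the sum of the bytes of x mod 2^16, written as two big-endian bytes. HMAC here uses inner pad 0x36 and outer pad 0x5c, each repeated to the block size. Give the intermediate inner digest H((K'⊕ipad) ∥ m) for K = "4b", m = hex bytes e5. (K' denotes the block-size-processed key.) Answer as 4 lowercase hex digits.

01a7

Key "4b" = 34 62 is 2 bytes ≤ B = 4; zero-pad to 4 bytes: K' = 34 62 00 00.
K' ⊕ ipad = 02 54 36 36.
Inner input = 02 54 36 36 ∥ e5.
Inner hash: sum = 2+84+54+54+229 = 423 → 01 a7.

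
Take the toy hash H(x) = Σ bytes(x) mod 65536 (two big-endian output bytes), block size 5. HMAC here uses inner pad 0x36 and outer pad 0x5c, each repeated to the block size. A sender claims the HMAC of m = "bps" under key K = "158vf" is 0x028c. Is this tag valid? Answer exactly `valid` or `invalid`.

valid

Key "158vf" = 31 35 38 76 66 is exactly B = 5 bytes: K' = 31 35 38 76 66.
K' ⊕ ipad = 07 03 0e 40 50; K' ⊕ opad = 6d 69 64 2a 3a.
Inner hash: sum = 7+3+14+64+80+98+112+115 = 493 → 01 ed.
Outer hash (recomputed tag): sum = 109+105+100+42+58+1+237 = 652 → 02 8c.
Recomputed tag = 028c; claimed = 028c → match.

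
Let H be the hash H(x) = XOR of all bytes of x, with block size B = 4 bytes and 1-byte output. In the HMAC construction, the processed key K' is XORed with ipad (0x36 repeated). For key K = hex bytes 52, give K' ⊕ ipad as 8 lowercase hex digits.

Key hex bytes 52 is 1 byte ≤ B = 4; zero-pad to 4 bytes: K' = 52 00 00 00.
XOR each byte with 0x36: 52⊕36=64, 00⊕36=36, 00⊕36=36, 00⊕36=36.

64363636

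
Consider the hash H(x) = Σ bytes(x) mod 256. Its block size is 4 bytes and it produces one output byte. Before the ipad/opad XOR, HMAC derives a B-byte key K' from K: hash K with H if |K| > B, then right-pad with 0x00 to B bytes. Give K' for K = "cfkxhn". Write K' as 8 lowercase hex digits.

82000000

|K| = 6 > B = 4, so first hash the key.
H(K): sum = 99+102+107+120+104+110 = 642; mod 256 = 130 → 82.
Zero-pad H(K) = 82 to 4 bytes: K' = 82 00 00 00.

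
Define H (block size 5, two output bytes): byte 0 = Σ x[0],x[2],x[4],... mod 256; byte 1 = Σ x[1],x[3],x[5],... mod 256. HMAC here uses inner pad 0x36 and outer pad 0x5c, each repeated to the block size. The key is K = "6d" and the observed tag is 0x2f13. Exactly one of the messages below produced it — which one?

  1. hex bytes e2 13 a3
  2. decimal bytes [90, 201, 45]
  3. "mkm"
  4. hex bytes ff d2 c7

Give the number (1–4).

Key "6d" = 36 64 is 2 bytes ≤ B = 5; zero-pad to 5 bytes: K' = 36 64 00 00 00.
K' ⊕ ipad = 00 52 36 36 36; K' ⊕ opad = 6a 38 5c 5c 5c.
m1: inner = H(00 52 36 36 36 e2 13 a3) = 7f 0d; tag = H(6a 38 5c 5c 5c 7f 0d) = 2f13 ← matches
m2: inner = H(00 52 36 36 36 5a c9 2d) = 35 0f; tag = H(6a 38 5c 5c 5c 35 0f) = 31c9
m3: inner = H(00 52 36 36 36 6d 6b 6d) = d7 62; tag = H(6a 38 5c 5c 5c d7 62) = 846b
m4: inner = H(00 52 36 36 36 ff d2 c7) = 3e 4e; tag = H(6a 38 5c 5c 5c 3e 4e) = 70d2

1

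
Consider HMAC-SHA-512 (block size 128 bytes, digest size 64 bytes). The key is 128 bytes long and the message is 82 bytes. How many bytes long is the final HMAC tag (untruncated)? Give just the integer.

64

The tag is one SHA-512 digest: 64 bytes.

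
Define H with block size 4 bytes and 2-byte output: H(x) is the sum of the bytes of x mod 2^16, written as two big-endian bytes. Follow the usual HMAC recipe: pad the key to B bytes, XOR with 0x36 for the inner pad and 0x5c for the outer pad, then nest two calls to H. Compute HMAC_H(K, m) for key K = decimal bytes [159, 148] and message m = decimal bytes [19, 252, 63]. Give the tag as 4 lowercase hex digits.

024b

Key decimal bytes [159, 148] = 9f 94 is 2 bytes ≤ B = 4; zero-pad to 4 bytes: K' = 9f 94 00 00.
K' ⊕ ipad = a9 a2 36 36.  K' ⊕ opad = c3 c8 5c 5c.
Inner input = (K'⊕ipad) ∥ m = a9 a2 36 36 ∥ 13 fc 3f.
Inner hash: sum = 169+162+54+54+19+252+63 = 773 → 03 05.
Outer input = (K'⊕opad) ∥ inner = c3 c8 5c 5c ∥ 03 05.
Outer hash (tag): sum = 195+200+92+92+3+5 = 587 → 02 4b.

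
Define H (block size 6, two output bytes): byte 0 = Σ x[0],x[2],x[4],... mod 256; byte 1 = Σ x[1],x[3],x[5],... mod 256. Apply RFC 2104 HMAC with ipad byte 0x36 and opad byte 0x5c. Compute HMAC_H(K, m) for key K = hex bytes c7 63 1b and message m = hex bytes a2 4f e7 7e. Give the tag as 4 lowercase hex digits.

Key hex bytes c7 63 1b is 3 bytes ≤ B = 6; zero-pad to 6 bytes: K' = c7 63 1b 00 00 00.
K' ⊕ ipad = f1 55 2d 36 36 36.  K' ⊕ opad = 9b 3f 47 5c 5c 5c.
Inner input = (K'⊕ipad) ∥ m = f1 55 2d 36 36 36 ∥ a2 4f e7 7e.
Inner hash: even-index sum = 733 mod 256 = 221; odd-index sum = 398 mod 256 = 142 → dd 8e.
Outer input = (K'⊕opad) ∥ inner = 9b 3f 47 5c 5c 5c ∥ dd 8e.
Outer hash (tag): even-index sum = 539 mod 256 = 27; odd-index sum = 389 mod 256 = 133 → 1b 85.

1b85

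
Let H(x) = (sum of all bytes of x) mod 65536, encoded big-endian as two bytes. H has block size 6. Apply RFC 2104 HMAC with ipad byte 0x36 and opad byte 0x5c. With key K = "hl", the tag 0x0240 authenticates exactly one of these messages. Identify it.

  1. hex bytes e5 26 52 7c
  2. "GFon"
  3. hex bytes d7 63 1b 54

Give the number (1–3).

Key "hl" = 68 6c is 2 bytes ≤ B = 6; zero-pad to 6 bytes: K' = 68 6c 00 00 00 00.
K' ⊕ ipad = 5e 5a 36 36 36 36; K' ⊕ opad = 34 30 5c 5c 5c 5c.
m1: inner = H(5e 5a 36 36 36 36 e5 26 52 7c) = 03 69; tag = H(34 30 5c 5c 5c 5c 03 69) = 0240 ← matches
m2: inner = H(5e 5a 36 36 36 36 47 46 6f 6e) = 02 fa; tag = H(34 30 5c 5c 5c 5c 02 fa) = 02d0
m3: inner = H(5e 5a 36 36 36 36 d7 63 1b 54) = 03 39; tag = H(34 30 5c 5c 5c 5c 03 39) = 0210

1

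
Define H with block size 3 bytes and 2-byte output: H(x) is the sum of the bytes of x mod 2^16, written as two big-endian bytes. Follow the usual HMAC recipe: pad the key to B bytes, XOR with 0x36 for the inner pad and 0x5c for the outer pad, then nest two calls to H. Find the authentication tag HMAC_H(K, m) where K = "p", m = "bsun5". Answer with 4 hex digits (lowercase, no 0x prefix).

Key "p" = 70 is 1 byte ≤ B = 3; zero-pad to 3 bytes: K' = 70 00 00.
K' ⊕ ipad = 46 36 36.  K' ⊕ opad = 2c 5c 5c.
Inner input = (K'⊕ipad) ∥ m = 46 36 36 ∥ 62 73 75 6e 35.
Inner hash: sum = 70+54+54+98+115+117+110+53 = 671 → 02 9f.
Outer input = (K'⊕opad) ∥ inner = 2c 5c 5c ∥ 02 9f.
Outer hash (tag): sum = 44+92+92+2+159 = 389 → 01 85.

0185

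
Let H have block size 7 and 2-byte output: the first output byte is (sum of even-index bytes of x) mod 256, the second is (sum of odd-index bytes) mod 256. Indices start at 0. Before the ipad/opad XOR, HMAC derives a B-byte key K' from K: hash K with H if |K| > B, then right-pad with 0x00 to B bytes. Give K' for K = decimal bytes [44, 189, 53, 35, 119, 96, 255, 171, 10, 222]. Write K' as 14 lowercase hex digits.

|K| = 10 > B = 7, so first hash the key.
H(K): even-index sum = 481 mod 256 = 225; odd-index sum = 713 mod 256 = 201 → e1 c9.
Zero-pad H(K) = e1 c9 to 7 bytes: K' = e1 c9 00 00 00 00 00.

e1c90000000000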